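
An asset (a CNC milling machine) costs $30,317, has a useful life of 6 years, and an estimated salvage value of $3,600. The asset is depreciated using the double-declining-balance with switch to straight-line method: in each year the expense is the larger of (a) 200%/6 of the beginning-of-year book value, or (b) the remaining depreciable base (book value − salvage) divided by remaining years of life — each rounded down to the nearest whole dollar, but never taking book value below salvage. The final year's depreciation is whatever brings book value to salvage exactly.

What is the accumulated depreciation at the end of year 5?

$26,323

Depreciable base = $30,317 − $3,600 = $26,717.
Year 1: DB = ⌊$30,317 × 200%/6⌋ = $10,105; SL = ⌊$26,717/6⌋ = $4,452 → take DB $10,105. Book value $20,212.
Year 2: DB = ⌊$20,212 × 200%/6⌋ = $6,737; SL = ⌊$16,612/5⌋ = $3,322 → take DB $6,737. Book value $13,475.
Year 3: DB = ⌊$13,475 × 200%/6⌋ = $4,491; SL = ⌊$9,875/4⌋ = $2,468 → take DB $4,491. Book value $8,984.
Year 4: DB = ⌊$8,984 × 200%/6⌋ = $2,994; SL = ⌊$5,384/3⌋ = $1,794 → take DB $2,994. Book value $5,990.
Year 5: DB = ⌊$5,990 × 200%/6⌋ = $1,996; SL = ⌊$2,390/2⌋ = $1,195 → take DB $1,996. Book value $3,994.
Accumulated through year 5 = $30,317 − $3,994 = $26,323.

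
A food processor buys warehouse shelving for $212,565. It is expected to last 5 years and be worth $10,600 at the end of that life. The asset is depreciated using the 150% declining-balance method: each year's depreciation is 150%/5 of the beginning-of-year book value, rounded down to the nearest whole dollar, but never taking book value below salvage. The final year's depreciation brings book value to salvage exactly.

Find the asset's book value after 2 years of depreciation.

$104,158

Depreciable base = $212,565 − $10,600 = $201,965.
Year 1: ⌊$212,565 × 150%/5⌋ = $63,769. Book value $148,796.
Year 2: ⌊$148,796 × 150%/5⌋ = $44,638. Book value $104,158.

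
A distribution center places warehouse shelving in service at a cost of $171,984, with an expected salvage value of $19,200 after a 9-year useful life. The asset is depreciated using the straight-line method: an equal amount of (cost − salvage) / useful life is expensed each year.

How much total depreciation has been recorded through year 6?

$101,856

Depreciable base = $171,984 − $19,200 = $152,784.
Annual expense = $152,784 / 9 = $16,976.
End of year 1: book value $155,008.
End of year 2: book value $138,032.
End of year 3: book value $121,056.
End of year 4: book value $104,080.
End of year 5: book value $87,104.
End of year 6: book value $70,128.
Accumulated through year 6 = $171,984 − $70,128 = $101,856.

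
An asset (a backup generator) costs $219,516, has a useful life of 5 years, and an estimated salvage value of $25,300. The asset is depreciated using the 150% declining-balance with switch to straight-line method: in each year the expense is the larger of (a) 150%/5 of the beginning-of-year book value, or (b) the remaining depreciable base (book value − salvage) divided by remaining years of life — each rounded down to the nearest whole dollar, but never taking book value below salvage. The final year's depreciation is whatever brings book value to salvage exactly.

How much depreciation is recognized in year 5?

Depreciable base = $219,516 − $25,300 = $194,216.
Year 1: DB = ⌊$219,516 × 150%/5⌋ = $65,854; SL = ⌊$194,216/5⌋ = $38,843 → take DB $65,854. Book value $153,662.
Year 2: DB = ⌊$153,662 × 150%/5⌋ = $46,098; SL = ⌊$128,362/4⌋ = $32,090 → take DB $46,098. Book value $107,564.
Year 3: DB = ⌊$107,564 × 150%/5⌋ = $32,269; SL = ⌊$82,264/3⌋ = $27,421 → take DB $32,269. Book value $75,295.
Year 4: DB = ⌊$75,295 × 150%/5⌋ = $22,588; SL = ⌊$49,995/2⌋ = $24,997 → take SL $24,997. Book value $50,298.
Year 5 (final): $50,298 − $25,300 = $24,998. Book value $25,300.

$24,998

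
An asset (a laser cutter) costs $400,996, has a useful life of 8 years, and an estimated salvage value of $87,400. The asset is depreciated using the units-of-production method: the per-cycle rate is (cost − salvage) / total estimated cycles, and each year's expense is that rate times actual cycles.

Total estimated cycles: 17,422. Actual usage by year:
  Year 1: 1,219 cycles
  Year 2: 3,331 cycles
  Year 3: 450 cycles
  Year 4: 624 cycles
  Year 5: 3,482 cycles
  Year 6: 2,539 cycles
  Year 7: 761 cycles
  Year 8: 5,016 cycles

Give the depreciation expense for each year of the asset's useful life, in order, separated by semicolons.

$21,942; $59,958; $8,100; $11,232; $62,676; $45,702; $13,698; $90,288

Depreciable base = $400,996 − $87,400 = $313,596.
Rate = $313,596 / 17,422 cycles = $18 per cycle.
Year 1: 1,219 × $18 = $21,942. Book value $379,054.
Year 2: 3,331 × $18 = $59,958. Book value $319,096.
Year 3: 450 × $18 = $8,100. Book value $310,996.
Year 4: 624 × $18 = $11,232. Book value $299,764.
Year 5: 3,482 × $18 = $62,676. Book value $237,088.
Year 6: 2,539 × $18 = $45,702. Book value $191,386.
Year 7: 761 × $18 = $13,698. Book value $177,688.
Year 8: 5,016 × $18 = $90,288. Book value $87,400.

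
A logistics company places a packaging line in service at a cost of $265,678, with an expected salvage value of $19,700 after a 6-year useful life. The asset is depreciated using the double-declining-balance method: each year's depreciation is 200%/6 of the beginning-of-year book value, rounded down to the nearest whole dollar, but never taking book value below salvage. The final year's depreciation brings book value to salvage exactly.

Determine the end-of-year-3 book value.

Depreciable base = $265,678 − $19,700 = $245,978.
Year 1: ⌊$265,678 × 200%/6⌋ = $88,559. Book value $177,119.
Year 2: ⌊$177,119 × 200%/6⌋ = $59,039. Book value $118,080.
Year 3: ⌊$118,080 × 200%/6⌋ = $39,360. Book value $78,720.

$78,720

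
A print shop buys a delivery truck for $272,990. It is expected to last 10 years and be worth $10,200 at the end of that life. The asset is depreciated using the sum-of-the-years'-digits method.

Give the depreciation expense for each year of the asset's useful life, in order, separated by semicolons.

Depreciable base = $272,990 − $10,200 = $262,790.
Sum of the years' digits = 10+9+8+7+6+5+4+3+2+1 = 55.
Year 1: $262,790 × 10/55 = $47,780. Book value $225,210.
Year 2: $262,790 × 9/55 = $43,002. Book value $182,208.
Year 3: $262,790 × 8/55 = $38,224. Book value $143,984.
Year 4: $262,790 × 7/55 = $33,446. Book value $110,538.
Year 5: $262,790 × 6/55 = $28,668. Book value $81,870.
Year 6: $262,790 × 5/55 = $23,890. Book value $57,980.
Year 7: $262,790 × 4/55 = $19,112. Book value $38,868.
Year 8: $262,790 × 3/55 = $14,334. Book value $24,534.
Year 9: $262,790 × 2/55 = $9,556. Book value $14,978.
Year 10: $262,790 × 1/55 = $4,778. Book value $10,200.

$47,780; $43,002; $38,224; $33,446; $28,668; $23,890; $19,112; $14,334; $9,556; $4,778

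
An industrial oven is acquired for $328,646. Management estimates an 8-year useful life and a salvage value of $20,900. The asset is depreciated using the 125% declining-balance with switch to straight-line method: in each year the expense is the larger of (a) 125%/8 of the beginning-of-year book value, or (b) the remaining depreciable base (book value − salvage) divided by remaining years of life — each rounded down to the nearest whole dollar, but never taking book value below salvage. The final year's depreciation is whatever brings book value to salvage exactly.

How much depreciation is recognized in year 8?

Depreciable base = $328,646 − $20,900 = $307,746.
Year 1: DB = ⌊$328,646 × 125%/8⌋ = $51,350; SL = ⌊$307,746/8⌋ = $38,468 → take DB $51,350. Book value $277,296.
Year 2: DB = ⌊$277,296 × 125%/8⌋ = $43,327; SL = ⌊$256,396/7⌋ = $36,628 → take DB $43,327. Book value $233,969.
Year 3: DB = ⌊$233,969 × 125%/8⌋ = $36,557; SL = ⌊$213,069/6⌋ = $35,511 → take DB $36,557. Book value $197,412.
Year 4: DB = ⌊$197,412 × 125%/8⌋ = $30,845; SL = ⌊$176,512/5⌋ = $35,302 → take SL $35,302. Book value $162,110.
Year 5: DB = ⌊$162,110 × 125%/8⌋ = $25,329; SL = ⌊$141,210/4⌋ = $35,302 → take SL $35,302. Book value $126,808.
Year 6: DB = ⌊$126,808 × 125%/8⌋ = $19,813; SL = ⌊$105,908/3⌋ = $35,302 → take SL $35,302. Book value $91,506.
Year 7: DB = ⌊$91,506 × 125%/8⌋ = $14,297; SL = ⌊$70,606/2⌋ = $35,303 → take SL $35,303. Book value $56,203.
Year 8 (final): $56,203 − $20,900 = $35,303. Book value $20,900.

$35,303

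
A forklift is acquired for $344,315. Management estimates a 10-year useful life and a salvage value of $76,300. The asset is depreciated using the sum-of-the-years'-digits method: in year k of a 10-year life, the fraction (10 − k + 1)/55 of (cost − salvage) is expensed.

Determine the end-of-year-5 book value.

$149,395

Depreciable base = $344,315 − $76,300 = $268,015.
Sum of the years' digits = 10+9+8+7+6+5+4+3+2+1 = 55.
Year 1: $268,015 × 10/55 = $48,730. Book value $295,585.
Year 2: $268,015 × 9/55 = $43,857. Book value $251,728.
Year 3: $268,015 × 8/55 = $38,984. Book value $212,744.
Year 4: $268,015 × 7/55 = $34,111. Book value $178,633.
Year 5: $268,015 × 6/55 = $29,238. Book value $149,395.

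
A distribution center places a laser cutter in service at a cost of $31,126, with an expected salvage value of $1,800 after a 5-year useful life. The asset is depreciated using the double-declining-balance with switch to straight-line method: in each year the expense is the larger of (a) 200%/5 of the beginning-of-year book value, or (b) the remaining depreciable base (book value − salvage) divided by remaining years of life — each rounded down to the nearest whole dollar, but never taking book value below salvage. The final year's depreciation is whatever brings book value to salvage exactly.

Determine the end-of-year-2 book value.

Depreciable base = $31,126 − $1,800 = $29,326.
Year 1: DB = ⌊$31,126 × 200%/5⌋ = $12,450; SL = ⌊$29,326/5⌋ = $5,865 → take DB $12,450. Book value $18,676.
Year 2: DB = ⌊$18,676 × 200%/5⌋ = $7,470; SL = ⌊$16,876/4⌋ = $4,219 → take DB $7,470. Book value $11,206.

$11,206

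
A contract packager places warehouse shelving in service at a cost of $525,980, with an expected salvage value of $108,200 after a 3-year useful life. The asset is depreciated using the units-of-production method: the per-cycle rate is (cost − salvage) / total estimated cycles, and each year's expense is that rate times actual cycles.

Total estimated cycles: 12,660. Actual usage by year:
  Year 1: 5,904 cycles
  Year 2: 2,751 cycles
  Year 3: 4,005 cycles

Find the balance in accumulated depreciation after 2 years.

$285,615

Depreciable base = $525,980 − $108,200 = $417,780.
Rate = $417,780 / 12,660 cycles = $33 per cycle.
Year 1: 5,904 × $33 = $194,832. Book value $331,148.
Year 2: 2,751 × $33 = $90,783. Book value $240,365.
Accumulated through year 2 = $525,980 − $240,365 = $285,615.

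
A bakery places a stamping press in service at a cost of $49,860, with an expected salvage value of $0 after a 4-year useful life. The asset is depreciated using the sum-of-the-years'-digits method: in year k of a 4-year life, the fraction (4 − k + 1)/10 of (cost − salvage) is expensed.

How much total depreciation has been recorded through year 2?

Depreciable base = $49,860 − $0 = $49,860.
Sum of the years' digits = 4+3+2+1 = 10.
Year 1: $49,860 × 4/10 = $19,944. Book value $29,916.
Year 2: $49,860 × 3/10 = $14,958. Book value $14,958.
Accumulated through year 2 = $49,860 − $14,958 = $34,902.

$34,902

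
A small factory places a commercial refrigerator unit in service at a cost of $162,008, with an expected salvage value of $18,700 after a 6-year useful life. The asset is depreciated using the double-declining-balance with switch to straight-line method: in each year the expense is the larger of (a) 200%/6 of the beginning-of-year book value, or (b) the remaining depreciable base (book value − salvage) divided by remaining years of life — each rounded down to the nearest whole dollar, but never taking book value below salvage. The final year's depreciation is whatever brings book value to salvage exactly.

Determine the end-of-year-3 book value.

$48,003

Depreciable base = $162,008 − $18,700 = $143,308.
Year 1: DB = ⌊$162,008 × 200%/6⌋ = $54,002; SL = ⌊$143,308/6⌋ = $23,884 → take DB $54,002. Book value $108,006.
Year 2: DB = ⌊$108,006 × 200%/6⌋ = $36,002; SL = ⌊$89,306/5⌋ = $17,861 → take DB $36,002. Book value $72,004.
Year 3: DB = ⌊$72,004 × 200%/6⌋ = $24,001; SL = ⌊$53,304/4⌋ = $13,326 → take DB $24,001. Book value $48,003.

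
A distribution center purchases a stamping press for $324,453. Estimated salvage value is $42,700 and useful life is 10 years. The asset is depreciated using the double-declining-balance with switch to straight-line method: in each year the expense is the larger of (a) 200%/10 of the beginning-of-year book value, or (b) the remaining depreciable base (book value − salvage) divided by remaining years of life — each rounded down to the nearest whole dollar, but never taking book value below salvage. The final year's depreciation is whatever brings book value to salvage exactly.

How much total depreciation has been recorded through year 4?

Depreciable base = $324,453 − $42,700 = $281,753.
Year 1: DB = ⌊$324,453 × 200%/10⌋ = $64,890; SL = ⌊$281,753/10⌋ = $28,175 → take DB $64,890. Book value $259,563.
Year 2: DB = ⌊$259,563 × 200%/10⌋ = $51,912; SL = ⌊$216,863/9⌋ = $24,095 → take DB $51,912. Book value $207,651.
Year 3: DB = ⌊$207,651 × 200%/10⌋ = $41,530; SL = ⌊$164,951/8⌋ = $20,618 → take DB $41,530. Book value $166,121.
Year 4: DB = ⌊$166,121 × 200%/10⌋ = $33,224; SL = ⌊$123,421/7⌋ = $17,631 → take DB $33,224. Book value $132,897.
Accumulated through year 4 = $324,453 − $132,897 = $191,556.

$191,556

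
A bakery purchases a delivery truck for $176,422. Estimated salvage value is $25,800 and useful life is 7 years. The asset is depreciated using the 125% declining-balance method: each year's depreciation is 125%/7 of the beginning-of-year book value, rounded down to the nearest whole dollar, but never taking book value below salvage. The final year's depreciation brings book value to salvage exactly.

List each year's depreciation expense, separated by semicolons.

Depreciable base = $176,422 − $25,800 = $150,622.
Year 1: ⌊$176,422 × 125%/7⌋ = $31,503. Book value $144,919.
Year 2: ⌊$144,919 × 125%/7⌋ = $25,878. Book value $119,041.
Year 3: ⌊$119,041 × 125%/7⌋ = $21,257. Book value $97,784.
Year 4: ⌊$97,784 × 125%/7⌋ = $17,461. Book value $80,323.
Year 5: ⌊$80,323 × 125%/7⌋ = $14,343. Book value $65,980.
Year 6: ⌊$65,980 × 125%/7⌋ = $11,782. Book value $54,198.
Year 7 (final): $54,198 − $25,800 = $28,398. Book value $25,800.

$31,503; $25,878; $21,257; $17,461; $14,343; $11,782; $28,398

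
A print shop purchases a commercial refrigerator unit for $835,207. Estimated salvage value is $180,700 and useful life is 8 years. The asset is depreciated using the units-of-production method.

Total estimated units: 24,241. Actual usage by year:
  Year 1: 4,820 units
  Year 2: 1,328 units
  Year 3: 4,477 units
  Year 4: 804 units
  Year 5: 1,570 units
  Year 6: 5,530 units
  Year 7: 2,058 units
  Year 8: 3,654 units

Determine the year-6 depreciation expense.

$149,310

Depreciable base = $835,207 − $180,700 = $654,507.
Rate = $654,507 / 24,241 units = $27 per unit.
Year 1: 4,820 × $27 = $130,140. Book value $705,067.
Year 2: 1,328 × $27 = $35,856. Book value $669,211.
Year 3: 4,477 × $27 = $120,879. Book value $548,332.
Year 4: 804 × $27 = $21,708. Book value $526,624.
Year 5: 1,570 × $27 = $42,390. Book value $484,234.
Year 6: 5,530 × $27 = $149,310. Book value $334,924.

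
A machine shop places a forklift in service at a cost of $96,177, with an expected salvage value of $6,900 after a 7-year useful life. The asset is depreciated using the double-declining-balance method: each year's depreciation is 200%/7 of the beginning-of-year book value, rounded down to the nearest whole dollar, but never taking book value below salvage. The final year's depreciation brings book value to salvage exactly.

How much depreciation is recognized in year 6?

Depreciable base = $96,177 − $6,900 = $89,277.
Year 1: ⌊$96,177 × 200%/7⌋ = $27,479. Book value $68,698.
Year 2: ⌊$68,698 × 200%/7⌋ = $19,628. Book value $49,070.
Year 3: ⌊$49,070 × 200%/7⌋ = $14,020. Book value $35,050.
Year 4: ⌊$35,050 × 200%/7⌋ = $10,014. Book value $25,036.
Year 5: ⌊$25,036 × 200%/7⌋ = $7,153. Book value $17,883.
Year 6: ⌊$17,883 × 200%/7⌋ = $5,109. Book value $12,774.

$5,109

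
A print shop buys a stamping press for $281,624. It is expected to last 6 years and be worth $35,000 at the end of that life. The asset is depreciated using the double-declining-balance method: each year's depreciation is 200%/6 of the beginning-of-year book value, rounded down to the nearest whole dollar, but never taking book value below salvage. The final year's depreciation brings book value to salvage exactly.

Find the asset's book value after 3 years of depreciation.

Depreciable base = $281,624 − $35,000 = $246,624.
Year 1: ⌊$281,624 × 200%/6⌋ = $93,874. Book value $187,750.
Year 2: ⌊$187,750 × 200%/6⌋ = $62,583. Book value $125,167.
Year 3: ⌊$125,167 × 200%/6⌋ = $41,722. Book value $83,445.

$83,445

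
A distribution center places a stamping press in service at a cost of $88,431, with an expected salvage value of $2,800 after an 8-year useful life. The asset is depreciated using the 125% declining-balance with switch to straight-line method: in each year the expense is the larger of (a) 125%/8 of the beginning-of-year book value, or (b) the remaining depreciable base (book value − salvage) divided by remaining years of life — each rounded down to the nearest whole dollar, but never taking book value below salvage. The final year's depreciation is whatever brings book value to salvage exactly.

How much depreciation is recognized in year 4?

$10,026

Depreciable base = $88,431 − $2,800 = $85,631.
Year 1: DB = ⌊$88,431 × 125%/8⌋ = $13,817; SL = ⌊$85,631/8⌋ = $10,703 → take DB $13,817. Book value $74,614.
Year 2: DB = ⌊$74,614 × 125%/8⌋ = $11,658; SL = ⌊$71,814/7⌋ = $10,259 → take DB $11,658. Book value $62,956.
Year 3: DB = ⌊$62,956 × 125%/8⌋ = $9,836; SL = ⌊$60,156/6⌋ = $10,026 → take SL $10,026. Book value $52,930.
Year 4: DB = ⌊$52,930 × 125%/8⌋ = $8,270; SL = ⌊$50,130/5⌋ = $10,026 → take SL $10,026. Book value $42,904.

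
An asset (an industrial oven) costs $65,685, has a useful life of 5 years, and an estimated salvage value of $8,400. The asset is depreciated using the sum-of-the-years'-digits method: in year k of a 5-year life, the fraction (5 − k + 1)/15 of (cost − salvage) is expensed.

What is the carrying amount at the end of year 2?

Depreciable base = $65,685 − $8,400 = $57,285.
Sum of the years' digits = 5+4+3+2+1 = 15.
Year 1: $57,285 × 5/15 = $19,095. Book value $46,590.
Year 2: $57,285 × 4/15 = $15,276. Book value $31,314.

$31,314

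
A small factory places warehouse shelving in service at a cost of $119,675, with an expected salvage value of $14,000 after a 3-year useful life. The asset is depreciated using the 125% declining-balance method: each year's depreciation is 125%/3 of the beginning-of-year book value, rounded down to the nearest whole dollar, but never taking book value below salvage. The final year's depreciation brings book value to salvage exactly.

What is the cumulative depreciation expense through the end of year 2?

Depreciable base = $119,675 − $14,000 = $105,675.
Year 1: ⌊$119,675 × 125%/3⌋ = $49,864. Book value $69,811.
Year 2: ⌊$69,811 × 125%/3⌋ = $29,087. Book value $40,724.
Accumulated through year 2 = $119,675 − $40,724 = $78,951.

$78,951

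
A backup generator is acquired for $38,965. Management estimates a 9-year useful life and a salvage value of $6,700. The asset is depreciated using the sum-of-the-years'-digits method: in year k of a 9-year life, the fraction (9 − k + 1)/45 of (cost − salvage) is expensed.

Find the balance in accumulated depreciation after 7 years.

$30,114

Depreciable base = $38,965 − $6,700 = $32,265.
Sum of the years' digits = 9+8+7+6+5+4+3+2+1 = 45.
Year 1: $32,265 × 9/45 = $6,453. Book value $32,512.
Year 2: $32,265 × 8/45 = $5,736. Book value $26,776.
Year 3: $32,265 × 7/45 = $5,019. Book value $21,757.
Year 4: $32,265 × 6/45 = $4,302. Book value $17,455.
Year 5: $32,265 × 5/45 = $3,585. Book value $13,870.
Year 6: $32,265 × 4/45 = $2,868. Book value $11,002.
Year 7: $32,265 × 3/45 = $2,151. Book value $8,851.
Accumulated through year 7 = $38,965 − $8,851 = $30,114.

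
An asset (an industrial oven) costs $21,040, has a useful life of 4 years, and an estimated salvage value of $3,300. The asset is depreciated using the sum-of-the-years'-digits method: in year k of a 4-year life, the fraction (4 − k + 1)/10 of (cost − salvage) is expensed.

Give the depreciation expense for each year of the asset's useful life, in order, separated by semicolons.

Depreciable base = $21,040 − $3,300 = $17,740.
Sum of the years' digits = 4+3+2+1 = 10.
Year 1: $17,740 × 4/10 = $7,096. Book value $13,944.
Year 2: $17,740 × 3/10 = $5,322. Book value $8,622.
Year 3: $17,740 × 2/10 = $3,548. Book value $5,074.
Year 4: $17,740 × 1/10 = $1,774. Book value $3,300.

$7,096; $5,322; $3,548; $1,774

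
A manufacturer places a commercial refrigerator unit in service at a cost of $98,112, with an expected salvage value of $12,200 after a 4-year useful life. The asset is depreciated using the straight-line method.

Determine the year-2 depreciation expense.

$21,478

Depreciable base = $98,112 − $12,200 = $85,912.
Annual expense = $85,912 / 4 = $21,478.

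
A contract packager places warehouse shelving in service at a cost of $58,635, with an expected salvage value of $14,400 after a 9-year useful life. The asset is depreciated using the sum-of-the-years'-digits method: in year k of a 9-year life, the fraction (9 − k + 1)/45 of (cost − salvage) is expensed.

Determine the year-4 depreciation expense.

Depreciable base = $58,635 − $14,400 = $44,235.
Sum of the years' digits = 9+8+7+6+5+4+3+2+1 = 45.
Year 1: $44,235 × 9/45 = $8,847. Book value $49,788.
Year 2: $44,235 × 8/45 = $7,864. Book value $41,924.
Year 3: $44,235 × 7/45 = $6,881. Book value $35,043.
Year 4: $44,235 × 6/45 = $5,898. Book value $29,145.

$5,898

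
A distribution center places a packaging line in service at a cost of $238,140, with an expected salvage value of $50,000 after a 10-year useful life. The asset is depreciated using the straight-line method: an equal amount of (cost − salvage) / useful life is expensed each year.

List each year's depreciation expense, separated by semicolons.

$18,814; $18,814; $18,814; $18,814; $18,814; $18,814; $18,814; $18,814; $18,814; $18,814

Depreciable base = $238,140 − $50,000 = $188,140.
Annual expense = $188,140 / 10 = $18,814.
End of year 1: book value $219,326.
End of year 2: book value $200,512.
End of year 3: book value $181,698.
End of year 4: book value $162,884.
End of year 5: book value $144,070.
End of year 6: book value $125,256.
End of year 7: book value $106,442.
End of year 8: book value $87,628.
End of year 9: book value $68,814.
End of year 10: book value $50,000.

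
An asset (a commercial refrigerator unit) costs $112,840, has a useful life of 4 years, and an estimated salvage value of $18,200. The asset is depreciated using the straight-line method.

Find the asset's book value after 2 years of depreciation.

Depreciable base = $112,840 − $18,200 = $94,640.
Annual expense = $94,640 / 4 = $23,660.
End of year 1: book value $89,180.
End of year 2: book value $65,520.

$65,520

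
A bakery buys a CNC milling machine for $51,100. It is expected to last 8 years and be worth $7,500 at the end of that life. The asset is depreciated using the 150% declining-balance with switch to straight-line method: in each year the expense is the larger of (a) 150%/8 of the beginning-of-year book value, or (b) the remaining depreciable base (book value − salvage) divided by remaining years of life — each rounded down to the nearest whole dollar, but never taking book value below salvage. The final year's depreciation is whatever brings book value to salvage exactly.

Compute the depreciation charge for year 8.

$3,532

Depreciable base = $51,100 − $7,500 = $43,600.
Year 1: DB = ⌊$51,100 × 150%/8⌋ = $9,581; SL = ⌊$43,600/8⌋ = $5,450 → take DB $9,581. Book value $41,519.
Year 2: DB = ⌊$41,519 × 150%/8⌋ = $7,784; SL = ⌊$34,019/7⌋ = $4,859 → take DB $7,784. Book value $33,735.
Year 3: DB = ⌊$33,735 × 150%/8⌋ = $6,325; SL = ⌊$26,235/6⌋ = $4,372 → take DB $6,325. Book value $27,410.
Year 4: DB = ⌊$27,410 × 150%/8⌋ = $5,139; SL = ⌊$19,910/5⌋ = $3,982 → take DB $5,139. Book value $22,271.
Year 5: DB = ⌊$22,271 × 150%/8⌋ = $4,175; SL = ⌊$14,771/4⌋ = $3,692 → take DB $4,175. Book value $18,096.
Year 6: DB = ⌊$18,096 × 150%/8⌋ = $3,393; SL = ⌊$10,596/3⌋ = $3,532 → take SL $3,532. Book value $14,564.
Year 7: DB = ⌊$14,564 × 150%/8⌋ = $2,730; SL = ⌊$7,064/2⌋ = $3,532 → take SL $3,532. Book value $11,032.
Year 8 (final): $11,032 − $7,500 = $3,532. Book value $7,500.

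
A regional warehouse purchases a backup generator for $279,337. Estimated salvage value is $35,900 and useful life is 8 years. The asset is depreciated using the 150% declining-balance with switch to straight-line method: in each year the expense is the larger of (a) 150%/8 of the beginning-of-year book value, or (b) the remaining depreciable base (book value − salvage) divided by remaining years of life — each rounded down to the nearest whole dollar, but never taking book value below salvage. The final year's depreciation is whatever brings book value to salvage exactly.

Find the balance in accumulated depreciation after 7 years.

$222,432

Depreciable base = $279,337 − $35,900 = $243,437.
Year 1: DB = ⌊$279,337 × 150%/8⌋ = $52,375; SL = ⌊$243,437/8⌋ = $30,429 → take DB $52,375. Book value $226,962.
Year 2: DB = ⌊$226,962 × 150%/8⌋ = $42,555; SL = ⌊$191,062/7⌋ = $27,294 → take DB $42,555. Book value $184,407.
Year 3: DB = ⌊$184,407 × 150%/8⌋ = $34,576; SL = ⌊$148,507/6⌋ = $24,751 → take DB $34,576. Book value $149,831.
Year 4: DB = ⌊$149,831 × 150%/8⌋ = $28,093; SL = ⌊$113,931/5⌋ = $22,786 → take DB $28,093. Book value $121,738.
Year 5: DB = ⌊$121,738 × 150%/8⌋ = $22,825; SL = ⌊$85,838/4⌋ = $21,459 → take DB $22,825. Book value $98,913.
Year 6: DB = ⌊$98,913 × 150%/8⌋ = $18,546; SL = ⌊$63,013/3⌋ = $21,004 → take SL $21,004. Book value $77,909.
Year 7: DB = ⌊$77,909 × 150%/8⌋ = $14,607; SL = ⌊$42,009/2⌋ = $21,004 → take SL $21,004. Book value $56,905.
Accumulated through year 7 = $279,337 − $56,905 = $222,432.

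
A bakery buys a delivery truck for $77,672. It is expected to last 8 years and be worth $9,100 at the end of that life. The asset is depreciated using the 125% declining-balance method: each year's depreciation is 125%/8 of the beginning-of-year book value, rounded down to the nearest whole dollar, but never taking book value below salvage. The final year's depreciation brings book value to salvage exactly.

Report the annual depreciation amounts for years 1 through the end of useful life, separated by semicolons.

$12,136; $10,240; $8,640; $7,290; $6,150; $5,190; $4,379; $14,547

Depreciable base = $77,672 − $9,100 = $68,572.
Year 1: ⌊$77,672 × 125%/8⌋ = $12,136. Book value $65,536.
Year 2: ⌊$65,536 × 125%/8⌋ = $10,240. Book value $55,296.
Year 3: ⌊$55,296 × 125%/8⌋ = $8,640. Book value $46,656.
Year 4: ⌊$46,656 × 125%/8⌋ = $7,290. Book value $39,366.
Year 5: ⌊$39,366 × 125%/8⌋ = $6,150. Book value $33,216.
Year 6: ⌊$33,216 × 125%/8⌋ = $5,190. Book value $28,026.
Year 7: ⌊$28,026 × 125%/8⌋ = $4,379. Book value $23,647.
Year 8 (final): $23,647 − $9,100 = $14,547. Book value $9,100.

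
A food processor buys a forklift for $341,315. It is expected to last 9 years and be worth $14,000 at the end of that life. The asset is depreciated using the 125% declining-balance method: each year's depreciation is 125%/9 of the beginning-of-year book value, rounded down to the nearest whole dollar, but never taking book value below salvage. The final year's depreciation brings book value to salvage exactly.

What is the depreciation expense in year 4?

Depreciable base = $341,315 − $14,000 = $327,315.
Year 1: ⌊$341,315 × 125%/9⌋ = $47,404. Book value $293,911.
Year 2: ⌊$293,911 × 125%/9⌋ = $40,820. Book value $253,091.
Year 3: ⌊$253,091 × 125%/9⌋ = $35,151. Book value $217,940.
Year 4: ⌊$217,940 × 125%/9⌋ = $30,269. Book value $187,671.

$30,269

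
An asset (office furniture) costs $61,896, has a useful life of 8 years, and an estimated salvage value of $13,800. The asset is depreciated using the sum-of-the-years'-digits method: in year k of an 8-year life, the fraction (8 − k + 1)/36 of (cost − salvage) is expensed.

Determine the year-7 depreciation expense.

Depreciable base = $61,896 − $13,800 = $48,096.
Sum of the years' digits = 8+7+6+5+4+3+2+1 = 36.
Year 1: $48,096 × 8/36 = $10,688. Book value $51,208.
Year 2: $48,096 × 7/36 = $9,352. Book value $41,856.
Year 3: $48,096 × 6/36 = $8,016. Book value $33,840.
Year 4: $48,096 × 5/36 = $6,680. Book value $27,160.
Year 5: $48,096 × 4/36 = $5,344. Book value $21,816.
Year 6: $48,096 × 3/36 = $4,008. Book value $17,808.
Year 7: $48,096 × 2/36 = $2,672. Book value $15,136.

$2,672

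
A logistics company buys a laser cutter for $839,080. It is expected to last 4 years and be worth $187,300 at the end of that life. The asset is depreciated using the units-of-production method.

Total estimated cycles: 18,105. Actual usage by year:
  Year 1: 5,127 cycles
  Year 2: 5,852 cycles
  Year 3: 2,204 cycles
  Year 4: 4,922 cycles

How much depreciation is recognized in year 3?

$79,344

Depreciable base = $839,080 − $187,300 = $651,780.
Rate = $651,780 / 18,105 cycles = $36 per cycle.
Year 1: 5,127 × $36 = $184,572. Book value $654,508.
Year 2: 5,852 × $36 = $210,672. Book value $443,836.
Year 3: 2,204 × $36 = $79,344. Book value $364,492.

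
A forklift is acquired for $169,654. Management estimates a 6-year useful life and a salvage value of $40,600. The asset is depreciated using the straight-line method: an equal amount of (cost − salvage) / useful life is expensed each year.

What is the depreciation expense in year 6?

$21,509

Depreciable base = $169,654 − $40,600 = $129,054.
Annual expense = $129,054 / 6 = $21,509.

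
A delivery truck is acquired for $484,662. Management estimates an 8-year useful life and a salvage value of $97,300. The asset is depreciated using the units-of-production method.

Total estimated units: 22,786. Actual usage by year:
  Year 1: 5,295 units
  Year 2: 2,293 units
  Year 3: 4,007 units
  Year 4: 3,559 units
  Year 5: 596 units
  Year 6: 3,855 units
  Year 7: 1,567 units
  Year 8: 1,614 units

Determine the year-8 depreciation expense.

Depreciable base = $484,662 − $97,300 = $387,362.
Rate = $387,362 / 22,786 units = $17 per unit.
Year 1: 5,295 × $17 = $90,015. Book value $394,647.
Year 2: 2,293 × $17 = $38,981. Book value $355,666.
Year 3: 4,007 × $17 = $68,119. Book value $287,547.
Year 4: 3,559 × $17 = $60,503. Book value $227,044.
Year 5: 596 × $17 = $10,132. Book value $216,912.
Year 6: 3,855 × $17 = $65,535. Book value $151,377.
Year 7: 1,567 × $17 = $26,639. Book value $124,738.
Year 8: 1,614 × $17 = $27,438. Book value $97,300.

$27,438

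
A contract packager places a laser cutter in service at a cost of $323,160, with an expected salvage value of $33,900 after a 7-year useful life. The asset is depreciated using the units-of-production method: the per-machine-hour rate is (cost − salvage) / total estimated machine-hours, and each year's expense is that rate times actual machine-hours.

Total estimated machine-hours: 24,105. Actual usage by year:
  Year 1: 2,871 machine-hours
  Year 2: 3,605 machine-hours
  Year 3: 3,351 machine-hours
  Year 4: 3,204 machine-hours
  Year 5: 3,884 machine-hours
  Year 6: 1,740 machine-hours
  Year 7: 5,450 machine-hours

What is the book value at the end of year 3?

$205,236

Depreciable base = $323,160 − $33,900 = $289,260.
Rate = $289,260 / 24,105 machine-hours = $12 per machine-hour.
Year 1: 2,871 × $12 = $34,452. Book value $288,708.
Year 2: 3,605 × $12 = $43,260. Book value $245,448.
Year 3: 3,351 × $12 = $40,212. Book value $205,236.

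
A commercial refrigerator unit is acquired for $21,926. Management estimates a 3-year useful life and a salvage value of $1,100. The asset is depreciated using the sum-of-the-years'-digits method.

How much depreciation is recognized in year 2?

$6,942

Depreciable base = $21,926 − $1,100 = $20,826.
Sum of the years' digits = 3+2+1 = 6.
Year 1: $20,826 × 3/6 = $10,413. Book value $11,513.
Year 2: $20,826 × 2/6 = $6,942. Book value $4,571.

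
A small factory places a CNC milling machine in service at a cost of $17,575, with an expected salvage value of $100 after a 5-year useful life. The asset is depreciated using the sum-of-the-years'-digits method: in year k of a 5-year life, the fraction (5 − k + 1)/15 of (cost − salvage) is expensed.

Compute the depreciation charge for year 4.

Depreciable base = $17,575 − $100 = $17,475.
Sum of the years' digits = 5+4+3+2+1 = 15.
Year 1: $17,475 × 5/15 = $5,825. Book value $11,750.
Year 2: $17,475 × 4/15 = $4,660. Book value $7,090.
Year 3: $17,475 × 3/15 = $3,495. Book value $3,595.
Year 4: $17,475 × 2/15 = $2,330. Book value $1,265.

$2,330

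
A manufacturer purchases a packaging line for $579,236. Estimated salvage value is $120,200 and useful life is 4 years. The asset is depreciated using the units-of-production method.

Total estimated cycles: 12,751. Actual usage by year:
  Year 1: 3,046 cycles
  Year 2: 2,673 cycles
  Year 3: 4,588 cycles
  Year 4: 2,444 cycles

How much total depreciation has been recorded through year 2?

Depreciable base = $579,236 − $120,200 = $459,036.
Rate = $459,036 / 12,751 cycles = $36 per cycle.
Year 1: 3,046 × $36 = $109,656. Book value $469,580.
Year 2: 2,673 × $36 = $96,228. Book value $373,352.
Accumulated through year 2 = $579,236 − $373,352 = $205,884.

$205,884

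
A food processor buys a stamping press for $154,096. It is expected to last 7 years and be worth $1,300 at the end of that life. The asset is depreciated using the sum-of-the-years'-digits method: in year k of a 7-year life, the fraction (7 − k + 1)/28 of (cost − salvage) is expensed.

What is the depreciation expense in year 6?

Depreciable base = $154,096 − $1,300 = $152,796.
Sum of the years' digits = 7+6+5+4+3+2+1 = 28.
Year 1: $152,796 × 7/28 = $38,199. Book value $115,897.
Year 2: $152,796 × 6/28 = $32,742. Book value $83,155.
Year 3: $152,796 × 5/28 = $27,285. Book value $55,870.
Year 4: $152,796 × 4/28 = $21,828. Book value $34,042.
Year 5: $152,796 × 3/28 = $16,371. Book value $17,671.
Year 6: $152,796 × 2/28 = $10,914. Book value $6,757.

$10,914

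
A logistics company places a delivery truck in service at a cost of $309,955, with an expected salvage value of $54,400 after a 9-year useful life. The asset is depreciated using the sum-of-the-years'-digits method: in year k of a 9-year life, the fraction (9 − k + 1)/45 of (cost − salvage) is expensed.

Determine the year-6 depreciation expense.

$22,716

Depreciable base = $309,955 − $54,400 = $255,555.
Sum of the years' digits = 9+8+7+6+5+4+3+2+1 = 45.
Year 1: $255,555 × 9/45 = $51,111. Book value $258,844.
Year 2: $255,555 × 8/45 = $45,432. Book value $213,412.
Year 3: $255,555 × 7/45 = $39,753. Book value $173,659.
Year 4: $255,555 × 6/45 = $34,074. Book value $139,585.
Year 5: $255,555 × 5/45 = $28,395. Book value $111,190.
Year 6: $255,555 × 4/45 = $22,716. Book value $88,474.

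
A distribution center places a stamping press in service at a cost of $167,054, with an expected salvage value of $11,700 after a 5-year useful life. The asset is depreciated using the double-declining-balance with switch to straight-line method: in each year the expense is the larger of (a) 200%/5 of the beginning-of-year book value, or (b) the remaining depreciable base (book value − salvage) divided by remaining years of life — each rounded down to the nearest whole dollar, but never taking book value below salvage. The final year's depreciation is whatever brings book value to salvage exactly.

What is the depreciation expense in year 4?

$14,433

Depreciable base = $167,054 − $11,700 = $155,354.
Year 1: DB = ⌊$167,054 × 200%/5⌋ = $66,821; SL = ⌊$155,354/5⌋ = $31,070 → take DB $66,821. Book value $100,233.
Year 2: DB = ⌊$100,233 × 200%/5⌋ = $40,093; SL = ⌊$88,533/4⌋ = $22,133 → take DB $40,093. Book value $60,140.
Year 3: DB = ⌊$60,140 × 200%/5⌋ = $24,056; SL = ⌊$48,440/3⌋ = $16,146 → take DB $24,056. Book value $36,084.
Year 4: DB = ⌊$36,084 × 200%/5⌋ = $14,433; SL = ⌊$24,384/2⌋ = $12,192 → take DB $14,433. Book value $21,651.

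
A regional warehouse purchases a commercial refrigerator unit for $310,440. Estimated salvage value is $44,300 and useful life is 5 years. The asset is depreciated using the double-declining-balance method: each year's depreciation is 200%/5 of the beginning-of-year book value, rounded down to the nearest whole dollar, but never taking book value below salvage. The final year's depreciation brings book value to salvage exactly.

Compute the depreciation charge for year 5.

$0

Depreciable base = $310,440 − $44,300 = $266,140.
Year 1: ⌊$310,440 × 200%/5⌋ = $124,176. Book value $186,264.
Year 2: ⌊$186,264 × 200%/5⌋ = $74,505. Book value $111,759.
Year 3: ⌊$111,759 × 200%/5⌋ = $44,703. Book value $67,056.
Year 4: ⌊$67,056 × 200%/5⌋ = $26,822, capped at $22,756. Book value $44,300.
Year 5 (final): $44,300 − $44,300 = $0. Book value $44,300.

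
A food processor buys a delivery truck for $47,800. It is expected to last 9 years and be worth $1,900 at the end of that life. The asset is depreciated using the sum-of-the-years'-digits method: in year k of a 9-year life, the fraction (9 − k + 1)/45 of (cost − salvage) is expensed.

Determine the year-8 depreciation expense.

$2,040

Depreciable base = $47,800 − $1,900 = $45,900.
Sum of the years' digits = 9+8+7+6+5+4+3+2+1 = 45.
Year 1: $45,900 × 9/45 = $9,180. Book value $38,620.
Year 2: $45,900 × 8/45 = $8,160. Book value $30,460.
Year 3: $45,900 × 7/45 = $7,140. Book value $23,320.
Year 4: $45,900 × 6/45 = $6,120. Book value $17,200.
Year 5: $45,900 × 5/45 = $5,100. Book value $12,100.
Year 6: $45,900 × 4/45 = $4,080. Book value $8,020.
Year 7: $45,900 × 3/45 = $3,060. Book value $4,960.
Year 8: $45,900 × 2/45 = $2,040. Book value $2,920.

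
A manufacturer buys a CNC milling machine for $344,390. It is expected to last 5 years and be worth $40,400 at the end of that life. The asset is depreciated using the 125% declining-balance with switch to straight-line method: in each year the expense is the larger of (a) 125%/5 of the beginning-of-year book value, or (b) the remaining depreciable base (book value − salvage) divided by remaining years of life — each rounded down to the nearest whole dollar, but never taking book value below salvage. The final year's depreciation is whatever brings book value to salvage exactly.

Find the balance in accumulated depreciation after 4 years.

$252,883

Depreciable base = $344,390 − $40,400 = $303,990.
Year 1: DB = ⌊$344,390 × 125%/5⌋ = $86,097; SL = ⌊$303,990/5⌋ = $60,798 → take DB $86,097. Book value $258,293.
Year 2: DB = ⌊$258,293 × 125%/5⌋ = $64,573; SL = ⌊$217,893/4⌋ = $54,473 → take DB $64,573. Book value $193,720.
Year 3: DB = ⌊$193,720 × 125%/5⌋ = $48,430; SL = ⌊$153,320/3⌋ = $51,106 → take SL $51,106. Book value $142,614.
Year 4: DB = ⌊$142,614 × 125%/5⌋ = $35,653; SL = ⌊$102,214/2⌋ = $51,107 → take SL $51,107. Book value $91,507.
Accumulated through year 4 = $344,390 − $91,507 = $252,883.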